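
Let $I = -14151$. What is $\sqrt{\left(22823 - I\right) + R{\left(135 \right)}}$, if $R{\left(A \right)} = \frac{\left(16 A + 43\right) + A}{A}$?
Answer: $\frac{2 \sqrt{18726855}}{45} \approx 192.33$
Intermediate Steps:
$R{\left(A \right)} = \frac{43 + 17 A}{A}$ ($R{\left(A \right)} = \frac{\left(43 + 16 A\right) + A}{A} = \frac{43 + 17 A}{A}$)
$\sqrt{\left(22823 - I\right) + R{\left(135 \right)}} = \sqrt{\left(22823 - -14151\right) + \left(17 + \frac{43}{135}\right)} = \sqrt{\left(22823 + 14151\right) + \left(17 + 43 \cdot \frac{1}{135}\right)} = \sqrt{36974 + \left(17 + \frac{43}{135}\right)} = \sqrt{36974 + \frac{2338}{135}} = \sqrt{\frac{4993828}{135}} = \frac{2 \sqrt{18726855}}{45}$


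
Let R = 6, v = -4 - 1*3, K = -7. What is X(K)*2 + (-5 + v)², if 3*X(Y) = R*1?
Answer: 148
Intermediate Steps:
v = -7 (v = -4 - 3 = -7)
X(Y) = 2 (X(Y) = (6*1)/3 = (⅓)*6 = 2)
X(K)*2 + (-5 + v)² = 2*2 + (-5 - 7)² = 4 + (-12)² = 4 + 144 = 148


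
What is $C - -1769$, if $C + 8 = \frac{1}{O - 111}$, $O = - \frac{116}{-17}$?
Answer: $\frac{3118714}{1771} \approx 1761.0$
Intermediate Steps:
$O = \frac{116}{17}$ ($O = \left(-116\right) \left(- \frac{1}{17}\right) = \frac{116}{17} \approx 6.8235$)
$C = - \frac{14185}{1771}$ ($C = -8 + \frac{1}{\frac{116}{17} - 111} = -8 + \frac{1}{- \frac{1771}{17}} = -8 - \frac{17}{1771} = - \frac{14185}{1771} \approx -8.0096$)
$C - -1769 = - \frac{14185}{1771} - -1769 = - \frac{14185}{1771} + 1769 = \frac{3118714}{1771}$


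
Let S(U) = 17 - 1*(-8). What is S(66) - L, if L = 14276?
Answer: -14251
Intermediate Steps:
S(U) = 25 (S(U) = 17 + 8 = 25)
S(66) - L = 25 - 1*14276 = 25 - 14276 = -14251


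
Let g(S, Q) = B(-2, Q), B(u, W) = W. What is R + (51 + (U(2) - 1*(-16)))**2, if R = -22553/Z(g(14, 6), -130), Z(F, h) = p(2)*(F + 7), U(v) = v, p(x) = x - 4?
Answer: 146339/26 ≈ 5628.4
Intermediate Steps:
p(x) = -4 + x
g(S, Q) = Q
Z(F, h) = -14 - 2*F (Z(F, h) = (-4 + 2)*(F + 7) = -2*(7 + F) = -14 - 2*F)
R = 22553/26 (R = -22553/(-14 - 2*6) = -22553/(-14 - 12) = -22553/(-26) = -22553*(-1/26) = 22553/26 ≈ 867.42)
R + (51 + (U(2) - 1*(-16)))**2 = 22553/26 + (51 + (2 - 1*(-16)))**2 = 22553/26 + (51 + (2 + 16))**2 = 22553/26 + (51 + 18)**2 = 22553/26 + 69**2 = 22553/26 + 4761 = 146339/26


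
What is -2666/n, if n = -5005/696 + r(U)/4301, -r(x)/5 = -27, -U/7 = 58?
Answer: 7980660336/21432545 ≈ 372.36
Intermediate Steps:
U = -406 (U = -7*58 = -406)
r(x) = 135 (r(x) = -5*(-27) = 135)
n = -21432545/2993496 (n = -5005/696 + 135/4301 = -21432545/2993496 ≈ -7.1597)
-2666/n = -2666/(-21432545/2993496) = -2666*(-2993496/21432545) = 7980660336/21432545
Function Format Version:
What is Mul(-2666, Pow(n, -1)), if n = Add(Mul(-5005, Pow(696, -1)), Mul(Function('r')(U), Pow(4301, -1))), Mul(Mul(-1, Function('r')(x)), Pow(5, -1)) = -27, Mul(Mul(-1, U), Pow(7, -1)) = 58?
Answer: Rational(7980660336, 21432545) ≈ 372.36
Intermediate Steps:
U = -406 (U = Mul(-7, 58) = -406)
Function('r')(x) = 135 (Function('r')(x) = Mul(-5, -27) = 135)
n = Rational(-21432545, 2993496) (n = Add(Mul(-5005, Pow(696, -1)), Mul(135, Pow(4301, -1))) = Add(Mul(-5005, Rational(1, 696)), Mul(135, Rational(1, 4301))) = Add(Rational(-5005, 696), Rational(135, 4301)) = Rational(-21432545, 2993496) ≈ -7.1597)
Mul(-2666, Pow(n, -1)) = Mul(-2666, Pow(Rational(-21432545, 2993496), -1)) = Mul(-2666, Rational(-2993496, 21432545)) = Rational(7980660336, 21432545)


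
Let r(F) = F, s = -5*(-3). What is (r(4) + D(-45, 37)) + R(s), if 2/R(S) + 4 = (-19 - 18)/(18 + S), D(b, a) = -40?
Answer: -6150/169 ≈ -36.391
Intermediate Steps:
s = 15
R(S) = 2/(-4 - 37/(18 + S)) (R(S) = 2/(-4 + (-19 - 18)/(18 + S)) = 2/(-4 - 37/(18 + S)))
(r(4) + D(-45, 37)) + R(s) = (4 - 40) + 2*(-18 - 1*15)/(109 + 4*15) = -36 + 2*(-18 - 15)/(109 + 60) = -36 + 2*(-33)/169 = -36 + 2*(1/169)*(-33) = -36 - 66/169 = -6150/169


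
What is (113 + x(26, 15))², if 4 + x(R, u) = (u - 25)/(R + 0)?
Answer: 1993744/169 ≈ 11797.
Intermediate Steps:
x(R, u) = -4 + (-25 + u)/R (x(R, u) = -4 + (u - 25)/(R + 0) = -4 + (-25 + u)/R)
(113 + x(26, 15))² = (113 + (-25 + 15 - 4*26)/26)² = (113 + (-25 + 15 - 104)/26)² = (113 + (1/26)*(-114))² = (113 - 57/13)² = (1412/13)² = 1993744/169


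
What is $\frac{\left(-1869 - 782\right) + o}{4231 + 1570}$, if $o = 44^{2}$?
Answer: $- \frac{715}{5801} \approx -0.12325$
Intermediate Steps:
$o = 1936$
$\frac{\left(-1869 - 782\right) + o}{4231 + 1570} = \frac{\left(-1869 - 782\right) + 1936}{4231 + 1570} = \frac{-2651 + 1936}{5801} = \left(-715\right) \frac{1}{5801} = - \frac{715}{5801}$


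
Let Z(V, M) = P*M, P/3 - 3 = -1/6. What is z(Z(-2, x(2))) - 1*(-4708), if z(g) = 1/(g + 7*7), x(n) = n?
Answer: 310729/66 ≈ 4708.0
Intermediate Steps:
P = 17/2 (P = 9 + 3*(-1/6) = 9 + 3*(-1*⅙) = 9 + 3*(-⅙) = 9 - ½ = 17/2 ≈ 8.5000)
Z(V, M) = 17*M/2
z(g) = 1/(49 + g) (z(g) = 1/(g + 49) = 1/(49 + g))
z(Z(-2, x(2))) - 1*(-4708) = 1/(49 + (17/2)*2) - 1*(-4708) = 1/(49 + 17) + 4708 = 1/66 + 4708 = 310729/66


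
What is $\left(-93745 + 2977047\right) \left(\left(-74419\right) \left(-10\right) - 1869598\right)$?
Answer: $-3244891137216$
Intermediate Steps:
$\left(-93745 + 2977047\right) \left(\left(-74419\right) \left(-10\right) - 1869598\right) = 2883302 \left(744190 - 1869598\right) = 2883302 \left(-1125408\right) = -3244891137216$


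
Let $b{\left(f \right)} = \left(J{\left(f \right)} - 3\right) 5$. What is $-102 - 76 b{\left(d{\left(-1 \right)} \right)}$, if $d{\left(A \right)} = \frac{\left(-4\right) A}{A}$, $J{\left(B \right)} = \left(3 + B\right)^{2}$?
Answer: $658$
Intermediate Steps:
$d{\left(A \right)} = -4$
$b{\left(f \right)} = -15 + 5 \left(3 + f\right)^{2}$ ($b{\left(f \right)} = \left(\left(3 + f\right)^{2} - 3\right) 5 = \left(-3 + \left(3 + f\right)^{2}\right) 5 = -15 + 5 \left(3 + f\right)^{2}$)
$-102 - 76 b{\left(d{\left(-1 \right)} \right)} = -102 - 76 \left(-15 + 5 \left(3 - 4\right)^{2}\right) = -102 - 76 \left(-15 + 5 \left(-1\right)^{2}\right) = -102 - 76 \left(-15 + 5 \cdot 1\right) = -102 - 76 \left(-15 + 5\right) = -102 - -760 = -102 + 760 = 658$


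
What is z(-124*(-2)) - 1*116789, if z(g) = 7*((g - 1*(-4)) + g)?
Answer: -113289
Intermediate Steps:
z(g) = 28 + 14*g (z(g) = 7*((g + 4) + g) = 7*((4 + g) + g) = 7*(4 + 2*g) = 28 + 14*g)
z(-124*(-2)) - 1*116789 = (28 + 14*(-124*(-2))) - 1*116789 = (28 + 14*248) - 116789 = (28 + 3472) - 116789 = 3500 - 116789 = -113289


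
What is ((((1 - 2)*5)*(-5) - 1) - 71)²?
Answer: 2209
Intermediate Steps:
((((1 - 2)*5)*(-5) - 1) - 71)² = ((-1*5*(-5) - 1) - 71)² = ((-5*(-5) - 1) - 71)² = ((25 - 1) - 71)² = (24 - 71)² = (-47)² = 2209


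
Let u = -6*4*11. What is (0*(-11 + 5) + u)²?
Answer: 69696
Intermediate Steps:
u = -264 (u = -24*11 = -264)
(0*(-11 + 5) + u)² = (0*(-11 + 5) - 264)² = (0*(-6) - 264)² = (0 - 264)² = (-264)² = 69696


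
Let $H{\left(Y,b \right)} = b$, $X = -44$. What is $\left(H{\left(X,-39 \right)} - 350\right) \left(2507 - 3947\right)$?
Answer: $560160$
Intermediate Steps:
$\left(H{\left(X,-39 \right)} - 350\right) \left(2507 - 3947\right) = \left(-39 - 350\right) \left(2507 - 3947\right) = \left(-389\right) \left(-1440\right) = 560160$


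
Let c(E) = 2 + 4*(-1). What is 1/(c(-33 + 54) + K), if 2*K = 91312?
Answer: 1/45654 ≈ 2.1904e-5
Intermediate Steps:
c(E) = -2 (c(E) = 2 - 4 = -2)
K = 45656 (K = (1/2)*91312 = 45656)
1/(c(-33 + 54) + K) = 1/(-2 + 45656) = 1/45654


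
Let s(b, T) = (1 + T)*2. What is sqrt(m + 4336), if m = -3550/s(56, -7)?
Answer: sqrt(166746)/6 ≈ 68.058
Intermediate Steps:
s(b, T) = 2 + 2*T
m = 1775/6 (m = -3550/(2 + 2*(-7)) = -3550/(2 - 14) = -3550/(-12) = -3550*(-1/12) = 1775/6 ≈ 295.83)
sqrt(m + 4336) = sqrt(1775/6 + 4336) = sqrt(27791/6) = sqrt(166746)/6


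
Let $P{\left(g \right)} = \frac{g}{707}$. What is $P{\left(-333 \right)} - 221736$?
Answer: $- \frac{156767685}{707} \approx -2.2174 \cdot 10^{5}$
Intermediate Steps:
$P{\left(g \right)} = \frac{g}{707}$ ($P{\left(g \right)} = g \frac{1}{707} = \frac{g}{707}$)
$P{\left(-333 \right)} - 221736 = \frac{1}{707} \left(-333\right) - 221736 = - \frac{333}{707} - 221736 = - \frac{156767685}{707}$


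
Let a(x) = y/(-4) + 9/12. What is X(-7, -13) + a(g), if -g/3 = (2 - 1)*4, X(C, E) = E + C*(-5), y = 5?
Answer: 43/2 ≈ 21.500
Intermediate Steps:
X(C, E) = E - 5*C
g = -12 (g = -3*(2 - 1)*4 = -3*4 = -12)
a(x) = -1/2 (a(x) = 5/(-4) + 9/12 = 5*(-1/4) + 9*(1/12) = -5/4 + 3/4 = -1/2)
X(-7, -13) + a(g) = (-13 - 5*(-7)) - 1/2 = (-13 + 35) - 1/2 = 22 - 1/2 = 43/2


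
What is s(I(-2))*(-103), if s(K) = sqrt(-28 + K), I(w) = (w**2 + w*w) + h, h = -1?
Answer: -103*I*sqrt(21) ≈ -472.01*I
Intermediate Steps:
I(w) = -1 + 2*w**2 (I(w) = (w**2 + w*w) - 1 = (w**2 + w**2) - 1 = 2*w**2 - 1 = -1 + 2*w**2)
s(I(-2))*(-103) = sqrt(-28 + (-1 + 2*(-2)**2))*(-103) = sqrt(-28 + (-1 + 2*4))*(-103) = sqrt(-28 + (-1 + 8))*(-103) = sqrt(-28 + 7)*(-103) = sqrt(-21)*(-103) = (I*sqrt(21))*(-103) = -103*I*sqrt(21)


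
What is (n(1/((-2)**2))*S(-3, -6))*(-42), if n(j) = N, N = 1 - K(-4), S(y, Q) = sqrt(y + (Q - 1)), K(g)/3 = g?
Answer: -546*I*sqrt(10) ≈ -1726.6*I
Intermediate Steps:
K(g) = 3*g
S(y, Q) = sqrt(-1 + Q + y) (S(y, Q) = sqrt(y + (-1 + Q)) = sqrt(-1 + Q + y))
N = 13 (N = 1 - 3*(-4) = 1 - (-12) = 1 - 1*(-12) = 1 + 12 = 13)
n(j) = 13
(n(1/((-2)**2))*S(-3, -6))*(-42) = (13*sqrt(-1 - 6 - 3))*(-42) = (13*sqrt(-10))*(-42) = (13*(I*sqrt(10)))*(-42) = (13*I*sqrt(10))*(-42) = -546*I*sqrt(10)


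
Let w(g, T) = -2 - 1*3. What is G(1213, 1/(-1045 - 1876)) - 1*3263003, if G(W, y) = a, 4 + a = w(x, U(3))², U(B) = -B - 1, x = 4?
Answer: -3262982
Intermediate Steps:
U(B) = -1 - B
w(g, T) = -5 (w(g, T) = -2 - 3 = -5)
a = 21 (a = -4 + (-5)² = -4 + 25 = 21)
G(W, y) = 21
G(1213, 1/(-1045 - 1876)) - 1*3263003 = 21 - 1*3263003 = 21 - 3263003 = -3262982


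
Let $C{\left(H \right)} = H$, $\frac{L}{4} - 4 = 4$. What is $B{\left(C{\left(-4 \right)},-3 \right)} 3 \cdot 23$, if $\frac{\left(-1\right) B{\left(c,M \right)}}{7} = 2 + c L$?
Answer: $60858$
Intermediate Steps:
$L = 32$ ($L = 16 + 4 \cdot 4 = 16 + 16 = 32$)
$B{\left(c,M \right)} = -14 - 224 c$ ($B{\left(c,M \right)} = - 7 \left(2 + c 32\right) = - 7 \left(2 + 32 c\right) = -14 - 224 c$)
$B{\left(C{\left(-4 \right)},-3 \right)} 3 \cdot 23 = \left(-14 - -896\right) 3 \cdot 23 = \left(-14 + 896\right) 69 = 882 \cdot 69 = 60858$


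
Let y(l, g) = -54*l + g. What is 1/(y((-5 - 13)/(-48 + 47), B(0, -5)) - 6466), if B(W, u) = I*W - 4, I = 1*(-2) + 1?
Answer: -1/7442 ≈ -0.00013437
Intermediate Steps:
I = -1 (I = -2 + 1 = -1)
B(W, u) = -4 - W (B(W, u) = -W - 4 = -4 - W)
y(l, g) = g - 54*l
1/(y((-5 - 13)/(-48 + 47), B(0, -5)) - 6466) = 1/(((-4 - 1*0) - 54*(-5 - 13)/(-48 + 47)) - 6466) = 1/(((-4 + 0) - (-972)/(-1)) - 6466) = 1/((-4 - (-972)*(-1)) - 6466) = 1/((-4 - 54*18) - 6466) = 1/((-4 - 972) - 6466) = 1/(-976 - 6466) = 1/(-7442) = -1/7442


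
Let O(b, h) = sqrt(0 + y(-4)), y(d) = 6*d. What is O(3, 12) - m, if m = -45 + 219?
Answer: -174 + 2*I*sqrt(6) ≈ -174.0 + 4.899*I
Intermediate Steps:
O(b, h) = 2*I*sqrt(6) (O(b, h) = sqrt(0 + 6*(-4)) = sqrt(0 - 24) = sqrt(-24) = 2*I*sqrt(6))
m = 174
O(3, 12) - m = 2*I*sqrt(6) - 1*174 = 2*I*sqrt(6) - 174 = -174 + 2*I*sqrt(6)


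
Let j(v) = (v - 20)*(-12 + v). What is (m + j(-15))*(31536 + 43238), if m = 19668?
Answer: 1541316462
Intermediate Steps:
j(v) = (-20 + v)*(-12 + v)
(m + j(-15))*(31536 + 43238) = (19668 + (240 + (-15)**2 - 32*(-15)))*(31536 + 43238) = (19668 + (240 + 225 + 480))*74774 = (19668 + 945)*74774 = 20613*74774 = 1541316462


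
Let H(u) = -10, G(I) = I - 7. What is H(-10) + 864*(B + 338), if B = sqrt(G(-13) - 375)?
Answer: 292022 + 864*I*sqrt(395) ≈ 2.9202e+5 + 17172.0*I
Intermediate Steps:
G(I) = -7 + I
B = I*sqrt(395) (B = sqrt((-7 - 13) - 375) = sqrt(-20 - 375) = sqrt(-395) = I*sqrt(395) ≈ 19.875*I)
H(-10) + 864*(B + 338) = -10 + 864*(I*sqrt(395) + 338) = -10 + 864*(338 + I*sqrt(395)) = -10 + (292032 + 864*I*sqrt(395)) = 292022 + 864*I*sqrt(395)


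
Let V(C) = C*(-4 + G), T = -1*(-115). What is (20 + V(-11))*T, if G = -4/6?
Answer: 24610/3 ≈ 8203.3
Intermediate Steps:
G = -⅔ (G = -4*⅙ = -⅔ ≈ -0.66667)
T = 115
V(C) = -14*C/3 (V(C) = C*(-4 - ⅔) = C*(-14/3) = -14*C/3)
(20 + V(-11))*T = (20 - 14/3*(-11))*115 = (20 + 154/3)*115 = (214/3)*115 = 24610/3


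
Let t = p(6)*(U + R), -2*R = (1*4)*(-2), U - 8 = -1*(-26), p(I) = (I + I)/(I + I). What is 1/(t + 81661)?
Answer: 1/81699 ≈ 1.2240e-5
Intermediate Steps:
p(I) = 1 (p(I) = (2*I)/((2*I)) = (2*I)*(1/(2*I)) = 1)
U = 34 (U = 8 - 1*(-26) = 8 + 26 = 34)
R = 4 (R = -1*4*(-2)/2 = -2*(-2) = -1/2*(-8) = 4)
t = 38 (t = 1*(34 + 4) = 1*38 = 38)
1/(t + 81661) = 1/(38 + 81661) = 1/81699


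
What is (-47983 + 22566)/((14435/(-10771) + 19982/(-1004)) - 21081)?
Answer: 137430786514/114100711833 ≈ 1.2045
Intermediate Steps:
(-47983 + 22566)/((14435/(-10771) + 19982/(-1004)) - 21081) = -25417/((14435*(-1/10771) + 19982*(-1/1004)) - 21081) = -25417/((-14435/10771 - 9991/502) - 21081) = -25417/(-114859431/5407042 - 21081) = -25417/(-114100711833/5407042) = -25417*(-5407042/114100711833) = 137430786514/114100711833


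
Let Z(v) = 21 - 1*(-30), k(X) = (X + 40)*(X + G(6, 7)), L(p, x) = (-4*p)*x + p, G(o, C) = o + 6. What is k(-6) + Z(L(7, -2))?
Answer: 255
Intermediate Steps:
G(o, C) = 6 + o
L(p, x) = p - 4*p*x (L(p, x) = -4*p*x + p = p - 4*p*x)
k(X) = (12 + X)*(40 + X) (k(X) = (X + 40)*(X + (6 + 6)) = (40 + X)*(X + 12) = (40 + X)*(12 + X) = (12 + X)*(40 + X))
Z(v) = 51 (Z(v) = 21 + 30 = 51)
k(-6) + Z(L(7, -2)) = (480 + (-6)² + 52*(-6)) + 51 = (480 + 36 - 312) + 51 = 204 + 51 = 255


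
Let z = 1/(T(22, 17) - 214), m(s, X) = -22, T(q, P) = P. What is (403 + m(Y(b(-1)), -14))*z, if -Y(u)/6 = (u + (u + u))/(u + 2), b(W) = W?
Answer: -381/197 ≈ -1.9340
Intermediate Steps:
Y(u) = -18*u/(2 + u) (Y(u) = -6*(u + (u + u))/(u + 2) = -6*(u + 2*u)/(2 + u) = -6*3*u/(2 + u) = -18*u/(2 + u))
z = -1/197 (z = 1/(17 - 214) = 1/(-197) = -1/197 ≈ -0.0050761)
(403 + m(Y(b(-1)), -14))*z = (403 - 22)*(-1/197) = 381*(-1/197) = -381/197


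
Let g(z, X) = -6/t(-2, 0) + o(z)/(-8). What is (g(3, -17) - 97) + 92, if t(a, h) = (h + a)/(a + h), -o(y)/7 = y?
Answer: -67/8 ≈ -8.3750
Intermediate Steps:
o(y) = -7*y
t(a, h) = 1 (t(a, h) = (a + h)/(a + h) = 1)
g(z, X) = -6 + 7*z/8 (g(z, X) = -6/1 - 7*z/(-8) = -6*1 - 7*z*(-1/8) = -6 + 7*z/8)
(g(3, -17) - 97) + 92 = ((-6 + (7/8)*3) - 97) + 92 = ((-6 + 21/8) - 97) + 92 = (-27/8 - 97) + 92 = -803/8 + 92 = -67/8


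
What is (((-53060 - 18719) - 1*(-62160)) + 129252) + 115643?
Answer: 235276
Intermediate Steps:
(((-53060 - 18719) - 1*(-62160)) + 129252) + 115643 = ((-71779 + 62160) + 129252) + 115643 = (-9619 + 129252) + 115643 = 119633 + 115643 = 235276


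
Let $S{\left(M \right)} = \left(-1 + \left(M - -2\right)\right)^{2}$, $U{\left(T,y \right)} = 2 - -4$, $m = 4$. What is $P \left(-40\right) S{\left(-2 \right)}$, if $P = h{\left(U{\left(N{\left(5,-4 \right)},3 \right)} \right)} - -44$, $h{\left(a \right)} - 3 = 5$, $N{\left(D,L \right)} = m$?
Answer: $-2080$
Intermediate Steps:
$N{\left(D,L \right)} = 4$
$U{\left(T,y \right)} = 6$ ($U{\left(T,y \right)} = 2 + 4 = 6$)
$h{\left(a \right)} = 8$ ($h{\left(a \right)} = 3 + 5 = 8$)
$S{\left(M \right)} = \left(1 + M\right)^{2}$ ($S{\left(M \right)} = \left(-1 + \left(M + 2\right)\right)^{2} = \left(-1 + \left(2 + M\right)\right)^{2} = \left(1 + M\right)^{2}$)
$P = 52$ ($P = 8 - -44 = 8 + 44 = 52$)
$P \left(-40\right) S{\left(-2 \right)} = 52 \left(-40\right) \left(1 - 2\right)^{2} = - 2080 \left(-1\right)^{2} = \left(-2080\right) 1 = -2080$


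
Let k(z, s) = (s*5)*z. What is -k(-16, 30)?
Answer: 2400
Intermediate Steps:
k(z, s) = 5*s*z (k(z, s) = (5*s)*z = 5*s*z)
-k(-16, 30) = -5*30*(-16) = -1*(-2400) = 2400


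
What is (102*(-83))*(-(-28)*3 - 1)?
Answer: -702678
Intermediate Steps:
(102*(-83))*(-(-28)*3 - 1) = -8466*(-7*(-12) - 1) = -8466*(84 - 1) = -8466*83 = -702678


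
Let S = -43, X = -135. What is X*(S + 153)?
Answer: -14850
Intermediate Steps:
X*(S + 153) = -135*(-43 + 153) = -135*110 = -14850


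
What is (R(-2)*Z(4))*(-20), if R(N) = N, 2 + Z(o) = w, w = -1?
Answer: -120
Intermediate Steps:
Z(o) = -3 (Z(o) = -2 - 1 = -3)
(R(-2)*Z(4))*(-20) = -2*(-3)*(-20) = 6*(-20) = -120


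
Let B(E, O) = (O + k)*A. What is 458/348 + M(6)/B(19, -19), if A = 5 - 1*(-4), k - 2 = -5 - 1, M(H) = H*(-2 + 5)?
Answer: 4919/4002 ≈ 1.2291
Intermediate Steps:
M(H) = 3*H (M(H) = H*3 = 3*H)
k = -4 (k = 2 + (-5 - 1) = 2 - 6 = -4)
A = 9 (A = 5 + 4 = 9)
B(E, O) = -36 + 9*O (B(E, O) = (O - 4)*9 = (-4 + O)*9 = -36 + 9*O)
458/348 + M(6)/B(19, -19) = 458/348 + (3*6)/(-36 + 9*(-19)) = 458*(1/348) + 18/(-36 - 171) = 229/174 + 18/(-207) = 229/174 + 18*(-1/207) = 229/174 - 2/23 = 4919/4002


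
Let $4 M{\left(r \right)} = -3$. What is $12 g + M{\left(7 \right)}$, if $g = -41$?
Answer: $- \frac{1971}{4} \approx -492.75$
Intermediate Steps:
$M{\left(r \right)} = - \frac{3}{4}$ ($M{\left(r \right)} = \frac{1}{4} \left(-3\right) = - \frac{3}{4}$)
$12 g + M{\left(7 \right)} = 12 \left(-41\right) - \frac{3}{4} = -492 - \frac{3}{4} = - \frac{1971}{4}$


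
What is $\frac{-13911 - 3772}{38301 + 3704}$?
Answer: $- \frac{17683}{42005} \approx -0.42097$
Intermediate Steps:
$\frac{-13911 - 3772}{38301 + 3704} = - \frac{17683}{42005}$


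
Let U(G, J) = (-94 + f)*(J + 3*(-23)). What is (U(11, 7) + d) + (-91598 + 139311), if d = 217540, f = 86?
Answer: 265749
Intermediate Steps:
U(G, J) = 552 - 8*J (U(G, J) = (-94 + 86)*(J + 3*(-23)) = -8*(J - 69) = -8*(-69 + J) = 552 - 8*J)
(U(11, 7) + d) + (-91598 + 139311) = ((552 - 8*7) + 217540) + (-91598 + 139311) = ((552 - 56) + 217540) + 47713 = (496 + 217540) + 47713 = 218036 + 47713 = 265749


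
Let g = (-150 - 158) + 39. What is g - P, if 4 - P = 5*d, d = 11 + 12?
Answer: -158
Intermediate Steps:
d = 23
g = -269 (g = -308 + 39 = -269)
P = -111 (P = 4 - 5*23 = 4 - 1*115 = 4 - 115 = -111)
g - P = -269 - 1*(-111) = -269 + 111 = -158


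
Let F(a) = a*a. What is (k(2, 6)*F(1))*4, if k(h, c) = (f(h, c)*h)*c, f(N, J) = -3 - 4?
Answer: -336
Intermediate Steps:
f(N, J) = -7
k(h, c) = -7*c*h (k(h, c) = (-7*h)*c = -7*c*h)
F(a) = a**2
(k(2, 6)*F(1))*4 = (-7*6*2*1**2)*4 = -84*1*4 = -84*4 = -336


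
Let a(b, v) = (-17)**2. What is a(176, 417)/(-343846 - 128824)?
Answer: -289/472670 ≈ -0.00061142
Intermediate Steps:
a(b, v) = 289
a(176, 417)/(-343846 - 128824) = 289/(-343846 - 128824) = 289/(-472670) = 289*(-1/472670) = -289/472670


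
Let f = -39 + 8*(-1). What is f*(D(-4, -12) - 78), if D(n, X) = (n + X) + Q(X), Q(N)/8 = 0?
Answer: 4418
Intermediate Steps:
Q(N) = 0 (Q(N) = 8*0 = 0)
D(n, X) = X + n (D(n, X) = (n + X) + 0 = (X + n) + 0 = X + n)
f = -47 (f = -39 - 8 = -47)
f*(D(-4, -12) - 78) = -47*((-12 - 4) - 78) = -47*(-16 - 78) = -47*(-94) = 4418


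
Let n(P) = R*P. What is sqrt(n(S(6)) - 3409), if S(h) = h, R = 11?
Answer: I*sqrt(3343) ≈ 57.819*I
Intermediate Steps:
n(P) = 11*P
sqrt(n(S(6)) - 3409) = sqrt(11*6 - 3409) = sqrt(66 - 3409) = sqrt(-3343) = I*sqrt(3343)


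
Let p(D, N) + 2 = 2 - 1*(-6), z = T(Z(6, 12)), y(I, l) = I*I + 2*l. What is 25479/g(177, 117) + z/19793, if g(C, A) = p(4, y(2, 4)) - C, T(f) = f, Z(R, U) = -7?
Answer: -2949164/19793 ≈ -149.00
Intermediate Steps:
y(I, l) = I² + 2*l
z = -7
p(D, N) = 6 (p(D, N) = -2 + (2 - 1*(-6)) = -2 + (2 + 6) = -2 + 8 = 6)
g(C, A) = 6 - C
25479/g(177, 117) + z/19793 = 25479/(6 - 1*177) - 7/19793 = 25479/(6 - 177) - 7*1/19793 = 25479/(-171) - 7/19793 = 25479*(-1/171) - 7/19793 = -149 - 7/19793 = -2949164/19793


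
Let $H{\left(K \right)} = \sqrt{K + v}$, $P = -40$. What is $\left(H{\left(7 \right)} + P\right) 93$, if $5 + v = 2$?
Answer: $-3534$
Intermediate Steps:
$v = -3$ ($v = -5 + 2 = -3$)
$H{\left(K \right)} = \sqrt{-3 + K}$ ($H{\left(K \right)} = \sqrt{K - 3} = \sqrt{-3 + K}$)
$\left(H{\left(7 \right)} + P\right) 93 = \left(\sqrt{-3 + 7} - 40\right) 93 = \left(\sqrt{4} - 40\right) 93 = \left(2 - 40\right) 93 = \left(-38\right) 93 = -3534$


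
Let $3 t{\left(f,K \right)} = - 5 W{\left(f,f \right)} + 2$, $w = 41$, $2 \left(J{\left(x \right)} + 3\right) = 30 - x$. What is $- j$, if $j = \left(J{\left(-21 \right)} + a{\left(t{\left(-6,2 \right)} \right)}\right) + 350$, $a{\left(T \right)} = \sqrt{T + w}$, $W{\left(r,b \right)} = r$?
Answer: $- \frac{745}{2} - \frac{\sqrt{465}}{3} \approx -379.69$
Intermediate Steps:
$J{\left(x \right)} = 12 - \frac{x}{2}$ ($J{\left(x \right)} = -3 + \frac{30 - x}{2} = -3 - \left(-15 + \frac{x}{2}\right) = 12 - \frac{x}{2}$)
$t{\left(f,K \right)} = \frac{2}{3} - \frac{5 f}{3}$ ($t{\left(f,K \right)} = \frac{- 5 f + 2}{3} = \frac{2 - 5 f}{3} = \frac{2}{3} - \frac{5 f}{3}$)
$a{\left(T \right)} = \sqrt{41 + T}$ ($a{\left(T \right)} = \sqrt{T + 41} = \sqrt{41 + T}$)
$j = \frac{745}{2} + \frac{\sqrt{465}}{3}$ ($j = \left(\left(12 - - \frac{21}{2}\right) + \sqrt{41 + \left(\frac{2}{3} - -10\right)}\right) + 350 = \left(\left(12 + \frac{21}{2}\right) + \sqrt{41 + \left(\frac{2}{3} + 10\right)}\right) + 350 = \left(\frac{45}{2} + \sqrt{41 + \frac{32}{3}}\right) + 350 = \left(\frac{45}{2} + \sqrt{\frac{155}{3}}\right) + 350 = \left(\frac{45}{2} + \frac{\sqrt{465}}{3}\right) + 350 = \frac{745}{2} + \frac{\sqrt{465}}{3} \approx 379.69$)
$- j = - (\frac{745}{2} + \frac{\sqrt{465}}{3}) = - \frac{745}{2} - \frac{\sqrt{465}}{3}$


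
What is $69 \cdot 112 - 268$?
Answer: $7460$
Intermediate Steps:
$69 \cdot 112 - 268 = 7728 - 268 = 7460$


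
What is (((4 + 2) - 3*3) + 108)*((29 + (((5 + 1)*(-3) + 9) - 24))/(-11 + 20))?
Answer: -140/3 ≈ -46.667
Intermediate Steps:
(((4 + 2) - 3*3) + 108)*((29 + (((5 + 1)*(-3) + 9) - 24))/(-11 + 20)) = ((6 - 9) + 108)*((29 + ((6*(-3) + 9) - 24))/9) = (-3 + 108)*((29 + ((-18 + 9) - 24))*(⅑)) = 105*((29 + (-9 - 24))*(⅑)) = 105*((29 - 33)*(⅑)) = 105*(-4*⅑) = 105*(-4/9) = -140/3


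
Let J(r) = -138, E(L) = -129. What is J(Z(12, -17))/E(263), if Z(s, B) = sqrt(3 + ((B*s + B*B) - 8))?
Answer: 46/43 ≈ 1.0698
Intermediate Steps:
Z(s, B) = sqrt(-5 + B**2 + B*s) (Z(s, B) = sqrt(3 + ((B*s + B**2) - 8)) = sqrt(3 + ((B**2 + B*s) - 8)) = sqrt(3 + (-8 + B**2 + B*s)) = sqrt(-5 + B**2 + B*s))
J(Z(12, -17))/E(263) = -138/(-129) = -138*(-1/129) = 46/43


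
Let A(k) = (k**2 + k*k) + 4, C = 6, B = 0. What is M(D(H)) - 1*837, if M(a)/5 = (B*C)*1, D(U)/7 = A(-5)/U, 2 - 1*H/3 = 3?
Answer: -837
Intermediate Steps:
A(k) = 4 + 2*k**2 (A(k) = (k**2 + k**2) + 4 = 2*k**2 + 4 = 4 + 2*k**2)
H = -3 (H = 6 - 3*3 = 6 - 9 = -3)
D(U) = 378/U (D(U) = 7*((4 + 2*(-5)**2)/U) = 7*((4 + 2*25)/U) = 7*((4 + 50)/U) = 7*(54/U) = 378/U)
M(a) = 0 (M(a) = 5*((0*6)*1) = 5*(0*1) = 5*0 = 0)
M(D(H)) - 1*837 = 0 - 1*837 = 0 - 837 = -837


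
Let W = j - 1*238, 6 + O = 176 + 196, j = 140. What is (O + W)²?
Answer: 71824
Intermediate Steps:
O = 366 (O = -6 + (176 + 196) = -6 + 372 = 366)
W = -98 (W = 140 - 1*238 = 140 - 238 = -98)
(O + W)² = (366 - 98)² = 268² = 71824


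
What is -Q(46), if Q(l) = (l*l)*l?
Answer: -97336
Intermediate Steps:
Q(l) = l³ (Q(l) = l²*l = l³)
-Q(46) = -1*46³ = -1*97336 = -97336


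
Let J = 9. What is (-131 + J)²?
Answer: 14884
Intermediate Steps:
(-131 + J)² = (-131 + 9)² = (-122)² = 14884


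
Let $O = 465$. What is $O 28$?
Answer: $13020$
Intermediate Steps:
$O 28 = 465 \cdot 28 = 13020$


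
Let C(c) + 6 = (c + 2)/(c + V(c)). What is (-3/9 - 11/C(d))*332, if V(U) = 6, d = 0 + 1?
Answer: 21248/39 ≈ 544.82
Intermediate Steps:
d = 1
C(c) = -6 + (2 + c)/(6 + c) (C(c) = -6 + (c + 2)/(c + 6) = -6 + (2 + c)/(6 + c))
(-3/9 - 11/C(d))*332 = (-3/9 - 11*(6 + 1)/(-34 - 5*1))*332 = (-3*1/9 - 11*7/(-34 - 5))*332 = (-1/3 - 11/((1/7)*(-39)))*332 = (-1/3 - 11/(-39/7))*332 = (-1/3 - 11*(-7/39))*332 = (-1/3 + 77/39)*332 = (64/39)*332 = 21248/39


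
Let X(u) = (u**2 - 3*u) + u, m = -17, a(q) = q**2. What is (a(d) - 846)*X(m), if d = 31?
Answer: 37145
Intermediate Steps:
X(u) = u**2 - 2*u
(a(d) - 846)*X(m) = (31**2 - 846)*(-17*(-2 - 17)) = (961 - 846)*(-17*(-19)) = 115*323 = 37145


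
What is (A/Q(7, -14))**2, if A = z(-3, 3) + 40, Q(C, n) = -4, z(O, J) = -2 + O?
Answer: 1225/16 ≈ 76.563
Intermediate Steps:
A = 35 (A = (-2 - 3) + 40 = -5 + 40 = 35)
(A/Q(7, -14))**2 = (35/(-4))**2 = (35*(-1/4))**2 = (-35/4)**2 = 1225/16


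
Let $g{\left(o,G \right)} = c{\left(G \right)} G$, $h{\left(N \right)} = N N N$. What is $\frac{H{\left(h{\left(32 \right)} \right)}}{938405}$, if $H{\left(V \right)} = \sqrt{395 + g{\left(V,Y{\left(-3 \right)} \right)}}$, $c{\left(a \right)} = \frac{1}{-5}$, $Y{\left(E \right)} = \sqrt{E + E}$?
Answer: $\frac{\sqrt{9875 - 5 i \sqrt{6}}}{4692025} \approx 2.1179 \cdot 10^{-5} - 1.3134 \cdot 10^{-8} i$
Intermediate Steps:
$h{\left(N \right)} = N^{3}$ ($h{\left(N \right)} = N^{2} N = N^{3}$)
$Y{\left(E \right)} = \sqrt{2} \sqrt{E}$ ($Y{\left(E \right)} = \sqrt{2 E} = \sqrt{2} \sqrt{E}$)
$c{\left(a \right)} = - \frac{1}{5}$
$g{\left(o,G \right)} = - \frac{G}{5}$
$H{\left(V \right)} = \sqrt{395 - \frac{i \sqrt{6}}{5}}$ ($H{\left(V \right)} = \sqrt{395 - \frac{\sqrt{2} \sqrt{-3}}{5}} = \sqrt{395 - \frac{\sqrt{2} i \sqrt{3}}{5}} = \sqrt{395 - \frac{i \sqrt{6}}{5}}$)
$\frac{H{\left(h{\left(32 \right)} \right)}}{938405} = \frac{\frac{1}{5} \sqrt{9875 - 5 i \sqrt{6}}}{938405} = \frac{\sqrt{9875 - 5 i \sqrt{6}}}{5} \cdot \frac{1}{938405} = \frac{\sqrt{9875 - 5 i \sqrt{6}}}{4692025}$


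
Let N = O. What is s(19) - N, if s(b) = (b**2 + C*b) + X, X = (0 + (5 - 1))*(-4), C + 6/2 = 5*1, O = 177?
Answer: 206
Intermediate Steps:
C = 2 (C = -3 + 5*1 = -3 + 5 = 2)
N = 177
X = -16 (X = (0 + 4)*(-4) = 4*(-4) = -16)
s(b) = -16 + b**2 + 2*b (s(b) = (b**2 + 2*b) - 16 = -16 + b**2 + 2*b)
s(19) - N = (-16 + 19**2 + 2*19) - 1*177 = (-16 + 361 + 38) - 177 = 383 - 177 = 206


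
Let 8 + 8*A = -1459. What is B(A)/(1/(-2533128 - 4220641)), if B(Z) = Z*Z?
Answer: -14534711973441/64 ≈ -2.2710e+11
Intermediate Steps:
A = -1467/8 (A = -1 + (⅛)*(-1459) = -1 - 1459/8 = -1467/8 ≈ -183.38)
B(Z) = Z²
B(A)/(1/(-2533128 - 4220641)) = (-1467/8)²/(1/(-2533128 - 4220641)) = 2152089/(64*(1/(-6753769))) = 2152089/(64*(-1/6753769)) = (2152089/64)*(-6753769) = -14534711973441/64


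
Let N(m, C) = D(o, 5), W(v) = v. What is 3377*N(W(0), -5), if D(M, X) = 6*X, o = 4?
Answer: 101310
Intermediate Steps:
N(m, C) = 30 (N(m, C) = 6*5 = 30)
3377*N(W(0), -5) = 3377*30 = 101310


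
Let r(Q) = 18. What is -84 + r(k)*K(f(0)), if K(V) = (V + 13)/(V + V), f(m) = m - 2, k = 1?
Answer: -267/2 ≈ -133.50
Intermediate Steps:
f(m) = -2 + m
K(V) = (13 + V)/(2*V) (K(V) = (13 + V)/((2*V)) = (13 + V)*(1/(2*V)) = (13 + V)/(2*V))
-84 + r(k)*K(f(0)) = -84 + 18*((13 + (-2 + 0))/(2*(-2 + 0))) = -84 + 18*((½)*(13 - 2)/(-2)) = -84 + 18*((½)*(-½)*11) = -84 + 18*(-11/4) = -84 - 99/2 = -267/2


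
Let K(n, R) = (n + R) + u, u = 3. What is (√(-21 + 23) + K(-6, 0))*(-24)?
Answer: 72 - 24*√2 ≈ 38.059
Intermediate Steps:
K(n, R) = 3 + R + n (K(n, R) = (n + R) + 3 = (R + n) + 3 = 3 + R + n)
(√(-21 + 23) + K(-6, 0))*(-24) = (√(-21 + 23) + (3 + 0 - 6))*(-24) = (√2 - 3)*(-24) = (-3 + √2)*(-24) = 72 - 24*√2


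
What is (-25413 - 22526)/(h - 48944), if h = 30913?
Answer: 47939/18031 ≈ 2.6587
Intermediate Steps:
(-25413 - 22526)/(h - 48944) = (-25413 - 22526)/(30913 - 48944) = -47939/(-18031) = -47939*(-1/18031) = 47939/18031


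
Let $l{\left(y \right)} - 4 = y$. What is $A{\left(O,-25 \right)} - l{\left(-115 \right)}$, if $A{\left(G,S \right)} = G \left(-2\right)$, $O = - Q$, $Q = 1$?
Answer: $113$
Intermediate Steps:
$l{\left(y \right)} = 4 + y$
$O = -1$ ($O = \left(-1\right) 1 = -1$)
$A{\left(G,S \right)} = - 2 G$
$A{\left(O,-25 \right)} - l{\left(-115 \right)} = \left(-2\right) \left(-1\right) - \left(4 - 115\right) = 2 - -111 = 2 + 111 = 113$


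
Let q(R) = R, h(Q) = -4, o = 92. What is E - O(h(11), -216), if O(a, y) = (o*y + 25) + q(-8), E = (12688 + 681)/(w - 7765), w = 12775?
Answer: 99486919/5010 ≈ 19858.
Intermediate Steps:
E = 13369/5010 (E = (12688 + 681)/(12775 - 7765) = 13369/5010 ≈ 2.6685)
O(a, y) = 17 + 92*y (O(a, y) = (92*y + 25) - 8 = (25 + 92*y) - 8 = 17 + 92*y)
E - O(h(11), -216) = 13369/5010 - (17 + 92*(-216)) = 13369/5010 - (17 - 19872) = 13369/5010 - 1*(-19855) = 13369/5010 + 19855 = 99486919/5010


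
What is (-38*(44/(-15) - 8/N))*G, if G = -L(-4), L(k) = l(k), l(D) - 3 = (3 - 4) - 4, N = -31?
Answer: 94544/465 ≈ 203.32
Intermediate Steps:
l(D) = -2 (l(D) = 3 + ((3 - 4) - 4) = 3 + (-1 - 4) = 3 - 5 = -2)
L(k) = -2
G = 2 (G = -1*(-2) = 2)
(-38*(44/(-15) - 8/N))*G = -38*(44/(-15) - 8/(-31))*2 = -38*(44*(-1/15) - 8*(-1/31))*2 = -38*(-44/15 + 8/31)*2 = -38*(-1244/465)*2 = (47272/465)*2 = 94544/465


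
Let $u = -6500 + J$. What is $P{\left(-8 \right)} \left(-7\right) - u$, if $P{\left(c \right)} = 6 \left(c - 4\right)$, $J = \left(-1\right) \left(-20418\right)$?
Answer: $-13414$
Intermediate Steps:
$J = 20418$
$P{\left(c \right)} = -24 + 6 c$ ($P{\left(c \right)} = 6 \left(-4 + c\right) = -24 + 6 c$)
$u = 13918$ ($u = -6500 + 20418 = 13918$)
$P{\left(-8 \right)} \left(-7\right) - u = \left(-24 + 6 \left(-8\right)\right) \left(-7\right) - 13918 = \left(-24 - 48\right) \left(-7\right) - 13918 = \left(-72\right) \left(-7\right) - 13918 = 504 - 13918 = -13414$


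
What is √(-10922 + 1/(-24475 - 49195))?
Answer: I*√59276630999470/73670 ≈ 104.51*I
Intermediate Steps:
√(-10922 + 1/(-24475 - 49195)) = √(-10922 + 1/(-73670)) = √(-10922 - 1/73670) = √(-804623741/73670) = I*√59276630999470/73670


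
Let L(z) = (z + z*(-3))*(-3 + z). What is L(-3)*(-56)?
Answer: 2016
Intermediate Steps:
L(z) = -2*z*(-3 + z) (L(z) = (z - 3*z)*(-3 + z) = (-2*z)*(-3 + z) = -2*z*(-3 + z))
L(-3)*(-56) = (2*(-3)*(3 - 1*(-3)))*(-56) = (2*(-3)*(3 + 3))*(-56) = (2*(-3)*6)*(-56) = -36*(-56) = 2016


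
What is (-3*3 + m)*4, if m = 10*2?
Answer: 44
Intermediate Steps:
m = 20
(-3*3 + m)*4 = (-3*3 + 20)*4 = (-9 + 20)*4 = 11*4 = 44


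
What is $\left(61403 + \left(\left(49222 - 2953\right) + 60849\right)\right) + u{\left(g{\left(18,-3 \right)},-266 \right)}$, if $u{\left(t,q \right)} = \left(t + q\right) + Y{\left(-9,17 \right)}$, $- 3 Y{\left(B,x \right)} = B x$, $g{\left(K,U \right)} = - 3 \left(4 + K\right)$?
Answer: $168240$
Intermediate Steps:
$g{\left(K,U \right)} = -12 - 3 K$
$Y{\left(B,x \right)} = - \frac{B x}{3}$
$u{\left(t,q \right)} = 51 + q + t$ ($u{\left(t,q \right)} = \left(t + q\right) - \left(-3\right) 17 = \left(q + t\right) + 51 = 51 + q + t$)
$\left(61403 + \left(\left(49222 - 2953\right) + 60849\right)\right) + u{\left(g{\left(18,-3 \right)},-266 \right)} = \left(61403 + \left(\left(49222 - 2953\right) + 60849\right)\right) - 281 = \left(61403 + \left(46269 + 60849\right)\right) - 281 = \left(61403 + 107118\right) - 281 = 168521 - 281 = 168240$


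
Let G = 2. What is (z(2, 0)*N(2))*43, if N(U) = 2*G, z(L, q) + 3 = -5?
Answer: -1376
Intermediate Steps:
z(L, q) = -8 (z(L, q) = -3 - 5 = -8)
N(U) = 4 (N(U) = 2*2 = 4)
(z(2, 0)*N(2))*43 = -8*4*43 = -32*43 = -1376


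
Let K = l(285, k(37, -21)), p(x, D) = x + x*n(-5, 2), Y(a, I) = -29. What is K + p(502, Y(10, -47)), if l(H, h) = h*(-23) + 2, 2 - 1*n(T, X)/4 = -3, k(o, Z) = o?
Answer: 9693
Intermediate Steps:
n(T, X) = 20 (n(T, X) = 8 - 4*(-3) = 8 + 12 = 20)
l(H, h) = 2 - 23*h (l(H, h) = -23*h + 2 = 2 - 23*h)
p(x, D) = 21*x (p(x, D) = x + x*20 = x + 20*x = 21*x)
K = -849 (K = 2 - 23*37 = 2 - 851 = -849)
K + p(502, Y(10, -47)) = -849 + 21*502 = -849 + 10542 = 9693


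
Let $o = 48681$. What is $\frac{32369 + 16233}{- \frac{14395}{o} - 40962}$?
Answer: $- \frac{2365993962}{1994085517} \approx -1.1865$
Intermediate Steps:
$\frac{32369 + 16233}{- \frac{14395}{o} - 40962} = \frac{32369 + 16233}{- \frac{14395}{48681} - 40962} = \frac{48602}{\left(-14395\right) \frac{1}{48681} - 40962} = \frac{48602}{- \frac{14395}{48681} - 40962} = \frac{48602}{- \frac{1994085517}{48681}} = 48602 \left(- \frac{48681}{1994085517}\right) = - \frac{2365993962}{1994085517}$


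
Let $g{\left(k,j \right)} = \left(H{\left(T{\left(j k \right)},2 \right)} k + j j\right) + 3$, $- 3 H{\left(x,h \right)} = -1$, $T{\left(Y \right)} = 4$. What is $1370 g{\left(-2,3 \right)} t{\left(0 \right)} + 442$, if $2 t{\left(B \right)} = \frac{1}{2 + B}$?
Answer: $\frac{12971}{3} \approx 4323.7$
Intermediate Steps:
$t{\left(B \right)} = \frac{1}{2 \left(2 + B\right)}$
$H{\left(x,h \right)} = \frac{1}{3}$ ($H{\left(x,h \right)} = \left(- \frac{1}{3}\right) \left(-1\right) = \frac{1}{3}$)
$g{\left(k,j \right)} = 3 + j^{2} + \frac{k}{3}$ ($g{\left(k,j \right)} = \left(\frac{k}{3} + j j\right) + 3 = \left(\frac{k}{3} + j^{2}\right) + 3 = \left(j^{2} + \frac{k}{3}\right) + 3 = 3 + j^{2} + \frac{k}{3}$)
$1370 g{\left(-2,3 \right)} t{\left(0 \right)} + 442 = 1370 \left(3 + 3^{2} + \frac{1}{3} \left(-2\right)\right) \frac{1}{2 \left(2 + 0\right)} + 442 = 1370 \left(3 + 9 - \frac{2}{3}\right) \frac{1}{2 \cdot 2} + 442 = 1370 \frac{34 \cdot \frac{1}{2} \cdot \frac{1}{2}}{3} + 442 = 1370 \cdot \frac{34}{3} \cdot \frac{1}{4} + 442 = 1370 \cdot \frac{17}{6} + 442 = \frac{11645}{3} + 442 = \frac{12971}{3}$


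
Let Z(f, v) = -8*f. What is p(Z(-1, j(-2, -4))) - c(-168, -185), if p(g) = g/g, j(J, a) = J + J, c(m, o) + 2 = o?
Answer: 188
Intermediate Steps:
c(m, o) = -2 + o
j(J, a) = 2*J
p(g) = 1
p(Z(-1, j(-2, -4))) - c(-168, -185) = 1 - (-2 - 185) = 1 - 1*(-187) = 1 + 187 = 188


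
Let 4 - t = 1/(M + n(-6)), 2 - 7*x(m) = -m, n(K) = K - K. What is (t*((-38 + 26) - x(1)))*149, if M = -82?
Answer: -609261/82 ≈ -7430.0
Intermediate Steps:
n(K) = 0
x(m) = 2/7 + m/7 (x(m) = 2/7 - (-1)*m/7 = 2/7 + m/7)
t = 329/82 (t = 4 - 1/(-82 + 0) = 4 - 1/(-82) = 4 - 1*(-1/82) = 4 + 1/82 = 329/82 ≈ 4.0122)
(t*((-38 + 26) - x(1)))*149 = (329*((-38 + 26) - (2/7 + (⅐)*1))/82)*149 = (329*(-12 - (2/7 + ⅐))/82)*149 = (329*(-12 - 1*3/7)/82)*149 = (329*(-12 - 3/7)/82)*149 = ((329/82)*(-87/7))*149 = -4089/82*149 = -609261/82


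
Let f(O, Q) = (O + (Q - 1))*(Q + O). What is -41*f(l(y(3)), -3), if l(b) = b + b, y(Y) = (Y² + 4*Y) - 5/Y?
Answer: -456248/9 ≈ -50694.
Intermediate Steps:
y(Y) = Y² - 5/Y + 4*Y
l(b) = 2*b
f(O, Q) = (O + Q)*(-1 + O + Q) (f(O, Q) = (O + (-1 + Q))*(O + Q) = (-1 + O + Q)*(O + Q) = (O + Q)*(-1 + O + Q))
-41*f(l(y(3)), -3) = -41*((2*((-5 + 3²*(4 + 3))/3))² + (-3)² - 2*(-5 + 3²*(4 + 3))/3 - 1*(-3) + 2*(2*((-5 + 3²*(4 + 3))/3))*(-3)) = -41*((2*((-5 + 9*7)/3))² + 9 - 2*(-5 + 9*7)/3 + 3 + 2*(2*((-5 + 9*7)/3))*(-3)) = -41*((2*((-5 + 63)/3))² + 9 - 2*(-5 + 63)/3 + 3 + 2*(2*((-5 + 63)/3))*(-3)) = -41*((2*((⅓)*58))² + 9 - 2*(⅓)*58 + 3 + 2*(2*((⅓)*58))*(-3)) = -41*((2*(58/3))² + 9 - 2*58/3 + 3 + 2*(2*(58/3))*(-3)) = -41*((116/3)² + 9 - 1*116/3 + 3 + 2*(116/3)*(-3)) = -41*(13456/9 + 9 - 116/3 + 3 - 232) = -41*11128/9 = -456248/9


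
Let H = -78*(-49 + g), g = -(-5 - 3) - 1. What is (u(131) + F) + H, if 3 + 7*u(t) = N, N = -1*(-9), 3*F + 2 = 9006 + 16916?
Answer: 83418/7 ≈ 11917.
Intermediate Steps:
F = 8640 (F = -⅔ + (9006 + 16916)/3 = -⅔ + (⅓)*25922 = -⅔ + 25922/3 = 8640)
N = 9
g = 7 (g = -1*(-8) - 1 = 8 - 1 = 7)
H = 3276 (H = -78*(-49 + 7) = -78*(-42) = 3276)
u(t) = 6/7 (u(t) = -3/7 + (⅐)*9 = -3/7 + 9/7 = 6/7)
(u(131) + F) + H = (6/7 + 8640) + 3276 = 60486/7 + 3276 = 83418/7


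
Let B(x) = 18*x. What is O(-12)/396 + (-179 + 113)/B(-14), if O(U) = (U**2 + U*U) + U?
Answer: 443/462 ≈ 0.95887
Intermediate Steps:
O(U) = U + 2*U**2 (O(U) = (U**2 + U**2) + U = 2*U**2 + U = U + 2*U**2)
O(-12)/396 + (-179 + 113)/B(-14) = -12*(1 + 2*(-12))/396 + (-179 + 113)/((18*(-14))) = -12*(1 - 24)*(1/396) - 66/(-252) = -12*(-23)*(1/396) - 66*(-1/252) = 276*(1/396) + 11/42 = 23/33 + 11/42 = 443/462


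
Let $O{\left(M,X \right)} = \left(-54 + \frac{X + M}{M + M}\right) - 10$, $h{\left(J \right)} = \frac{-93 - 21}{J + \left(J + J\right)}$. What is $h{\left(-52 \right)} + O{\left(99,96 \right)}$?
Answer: $- \frac{26720}{429} \approx -62.284$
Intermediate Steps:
$h{\left(J \right)} = - \frac{38}{J}$ ($h{\left(J \right)} = - \frac{114}{J + 2 J} = - \frac{114}{3 J} = - 114 \frac{1}{3 J} = - \frac{38}{J}$)
$O{\left(M,X \right)} = -64 + \frac{M + X}{2 M}$ ($O{\left(M,X \right)} = \left(-54 + \frac{M + X}{2 M}\right) - 10 = -64 + \frac{M + X}{2 M}$)
$h{\left(-52 \right)} + O{\left(99,96 \right)} = - \frac{38}{-52} + \frac{96 - 12573}{2 \cdot 99} = \left(-38\right) \left(- \frac{1}{52}\right) + \frac{1}{2} \cdot \frac{1}{99} \left(96 - 12573\right) = \frac{19}{26} + \frac{1}{2} \cdot \frac{1}{99} \left(-12477\right) = \frac{19}{26} - \frac{4159}{66} = - \frac{26720}{429}$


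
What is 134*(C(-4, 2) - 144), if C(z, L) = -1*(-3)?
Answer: -18894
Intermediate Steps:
C(z, L) = 3
134*(C(-4, 2) - 144) = 134*(3 - 144) = 134*(-141) = -18894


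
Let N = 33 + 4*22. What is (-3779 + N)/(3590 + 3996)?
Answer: -1829/3793 ≈ -0.48220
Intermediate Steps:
N = 121 (N = 33 + 88 = 121)
(-3779 + N)/(3590 + 3996) = (-3779 + 121)/(3590 + 3996) = -3658/7586 = -3658*1/7586 = -1829/3793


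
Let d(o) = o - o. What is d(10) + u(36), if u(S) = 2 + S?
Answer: 38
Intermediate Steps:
d(o) = 0
d(10) + u(36) = 0 + (2 + 36) = 0 + 38 = 38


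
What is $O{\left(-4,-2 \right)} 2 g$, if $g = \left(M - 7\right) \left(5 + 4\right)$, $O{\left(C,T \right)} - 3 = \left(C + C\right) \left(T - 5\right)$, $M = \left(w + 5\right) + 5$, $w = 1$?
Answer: $4248$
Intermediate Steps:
$M = 11$ ($M = \left(1 + 5\right) + 5 = 6 + 5 = 11$)
$O{\left(C,T \right)} = 3 + 2 C \left(-5 + T\right)$ ($O{\left(C,T \right)} = 3 + \left(C + C\right) \left(T - 5\right) = 3 + 2 C \left(-5 + T\right)$)
$g = 36$ ($g = \left(11 - 7\right) \left(5 + 4\right) = 4 \cdot 9 = 36$)
$O{\left(-4,-2 \right)} 2 g = \left(3 - -40 + 2 \left(-4\right) \left(-2\right)\right) 2 \cdot 36 = \left(3 + 40 + 16\right) 2 \cdot 36 = 59 \cdot 2 \cdot 36 = 118 \cdot 36 = 4248$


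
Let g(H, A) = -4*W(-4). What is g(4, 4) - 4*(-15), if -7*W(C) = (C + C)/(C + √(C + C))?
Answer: 1276/21 + 8*I*√2/21 ≈ 60.762 + 0.53875*I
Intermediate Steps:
W(C) = -2*C/(7*(C + √2*√C)) (W(C) = -(C + C)/(7*(C + √(C + C))) = -2*C/(7*(C + √(2*C))) = -2*C/(7*(C + √2*√C)))
g(H, A) = -32/(-28 + 14*I*√2) (g(H, A) = -(-8)*(-4)/(7*(-4) + 7*√2*√(-4)) = -(-8)*(-4)/(-28 + 7*√2*(2*I)) = -(-8)*(-4)/(-28 + 14*I*√2) = -32/(-28 + 14*I*√2))
g(4, 4) - 4*(-15) = (16/21 + 8*I*√2/21) - 4*(-15) = (16/21 + 8*I*√2/21) + 60 = 1276/21 + 8*I*√2/21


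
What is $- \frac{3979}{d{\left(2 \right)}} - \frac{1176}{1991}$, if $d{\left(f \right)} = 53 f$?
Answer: $- \frac{8046845}{211046} \approx -38.128$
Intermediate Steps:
$- \frac{3979}{d{\left(2 \right)}} - \frac{1176}{1991} = - \frac{3979}{53 \cdot 2} - \frac{1176}{1991} = - \frac{3979}{106} - \frac{1176}{1991} = - \frac{8046845}{211046}$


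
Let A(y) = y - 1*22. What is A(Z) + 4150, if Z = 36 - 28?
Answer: 4136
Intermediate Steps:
Z = 8
A(y) = -22 + y (A(y) = y - 22 = -22 + y)
A(Z) + 4150 = (-22 + 8) + 4150 = -14 + 4150 = 4136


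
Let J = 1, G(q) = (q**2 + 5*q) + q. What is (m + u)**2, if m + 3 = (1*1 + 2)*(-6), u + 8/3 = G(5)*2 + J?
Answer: 68644/9 ≈ 7627.1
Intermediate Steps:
G(q) = q**2 + 6*q
u = 325/3 (u = -8/3 + ((5*(6 + 5))*2 + 1) = -8/3 + ((5*11)*2 + 1) = -8/3 + (55*2 + 1) = -8/3 + (110 + 1) = -8/3 + 111 = 325/3 ≈ 108.33)
m = -21 (m = -3 + (1*1 + 2)*(-6) = -3 + (1 + 2)*(-6) = -3 + 3*(-6) = -3 - 18 = -21)
(m + u)**2 = (-21 + 325/3)**2 = (262/3)**2 = 68644/9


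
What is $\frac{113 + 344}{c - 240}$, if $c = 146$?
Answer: $- \frac{457}{94} \approx -4.8617$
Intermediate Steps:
$\frac{113 + 344}{c - 240} = \frac{113 + 344}{146 - 240} = \frac{457}{-94} = 457 \left(- \frac{1}{94}\right) = - \frac{457}{94}$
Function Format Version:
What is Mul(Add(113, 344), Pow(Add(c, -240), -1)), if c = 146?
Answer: Rational(-457, 94) ≈ -4.8617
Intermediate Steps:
Mul(Add(113, 344), Pow(Add(c, -240), -1)) = Mul(Add(113, 344), Pow(Add(146, -240), -1)) = Mul(457, Pow(-94, -1)) = Mul(457, Rational(-1, 94)) = Rational(-457, 94)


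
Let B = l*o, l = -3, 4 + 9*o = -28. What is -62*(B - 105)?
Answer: 17546/3 ≈ 5848.7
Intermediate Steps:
o = -32/9 (o = -4/9 + (1/9)*(-28) = -4/9 - 28/9 = -32/9 ≈ -3.5556)
B = 32/3 (B = -3*(-32/9) = 32/3 ≈ 10.667)
-62*(B - 105) = -62*(32/3 - 105) = -62*(-283/3) = 17546/3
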